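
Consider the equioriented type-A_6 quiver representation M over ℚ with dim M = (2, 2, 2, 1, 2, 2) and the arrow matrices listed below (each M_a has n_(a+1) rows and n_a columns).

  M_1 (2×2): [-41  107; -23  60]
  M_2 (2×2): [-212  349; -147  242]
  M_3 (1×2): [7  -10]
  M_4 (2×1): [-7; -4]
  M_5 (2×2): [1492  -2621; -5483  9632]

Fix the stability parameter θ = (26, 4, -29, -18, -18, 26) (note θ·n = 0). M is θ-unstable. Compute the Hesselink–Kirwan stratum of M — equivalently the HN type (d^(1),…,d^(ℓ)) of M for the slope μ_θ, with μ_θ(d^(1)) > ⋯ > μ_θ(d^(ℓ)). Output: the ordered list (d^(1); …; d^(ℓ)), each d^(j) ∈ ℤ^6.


Interval decomposition of M: I[1,3], I[1,6], I[5,6].
HN type (ℓ=4): μ^(1)=26; μ^(2)=1/3; μ^(3)=-7; μ^(4)=-18

((0, 0, 0, 0, 0, 2); (1, 1, 1, 0, 0, 0); (1, 1, 1, 1, 1, 0); (0, 0, 0, 0, 1, 0))


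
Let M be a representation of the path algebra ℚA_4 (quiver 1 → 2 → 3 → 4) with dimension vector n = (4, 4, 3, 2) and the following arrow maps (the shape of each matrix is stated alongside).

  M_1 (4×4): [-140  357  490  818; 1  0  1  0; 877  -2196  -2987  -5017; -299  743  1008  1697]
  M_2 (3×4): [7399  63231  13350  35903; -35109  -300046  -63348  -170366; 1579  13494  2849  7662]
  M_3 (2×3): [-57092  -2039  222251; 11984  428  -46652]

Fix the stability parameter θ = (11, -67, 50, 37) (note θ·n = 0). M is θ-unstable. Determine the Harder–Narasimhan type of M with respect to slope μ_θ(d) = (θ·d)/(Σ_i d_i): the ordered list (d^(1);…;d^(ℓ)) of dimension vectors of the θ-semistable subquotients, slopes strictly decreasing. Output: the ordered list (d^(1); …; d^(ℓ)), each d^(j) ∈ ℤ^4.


Interval decomposition of M: I[1,2], I[1,3]^2, I[1,4], I[4,4].
HN type (ℓ=4): μ^(1)=50; μ^(2)=87/2; μ^(3)=37; μ^(4)=-28

((0, 0, 2, 0); (0, 0, 1, 1); (0, 0, 0, 1); (4, 4, 0, 0))


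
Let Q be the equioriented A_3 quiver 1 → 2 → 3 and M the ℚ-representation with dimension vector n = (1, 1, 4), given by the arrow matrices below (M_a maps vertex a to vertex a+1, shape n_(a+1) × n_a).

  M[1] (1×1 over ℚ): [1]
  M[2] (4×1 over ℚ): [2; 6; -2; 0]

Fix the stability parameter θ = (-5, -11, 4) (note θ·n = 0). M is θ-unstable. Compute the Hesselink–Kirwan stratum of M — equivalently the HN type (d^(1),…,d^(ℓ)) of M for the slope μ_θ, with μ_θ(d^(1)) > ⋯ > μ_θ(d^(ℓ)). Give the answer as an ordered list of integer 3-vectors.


Interval decomposition of M: I[1,3], I[3,3]^3.
HN type (ℓ=2): μ^(1)=4; μ^(2)=-8

((0, 0, 4); (1, 1, 0))


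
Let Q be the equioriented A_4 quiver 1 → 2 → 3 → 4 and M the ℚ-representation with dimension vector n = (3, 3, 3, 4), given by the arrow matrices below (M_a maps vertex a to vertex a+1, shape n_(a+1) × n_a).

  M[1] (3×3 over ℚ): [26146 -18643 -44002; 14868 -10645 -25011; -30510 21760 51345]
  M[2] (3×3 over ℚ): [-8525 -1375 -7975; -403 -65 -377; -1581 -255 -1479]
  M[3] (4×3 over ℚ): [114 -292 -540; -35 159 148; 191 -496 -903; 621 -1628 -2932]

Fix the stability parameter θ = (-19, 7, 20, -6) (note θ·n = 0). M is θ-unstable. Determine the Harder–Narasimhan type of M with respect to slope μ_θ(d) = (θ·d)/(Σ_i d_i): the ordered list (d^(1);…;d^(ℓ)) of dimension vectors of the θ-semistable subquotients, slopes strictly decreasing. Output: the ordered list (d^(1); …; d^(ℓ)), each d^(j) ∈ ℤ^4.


Barcode: M ≅ I[1,1], I[1,2], I[1,4], I[2,2], I[3,4]^2, I[4,4]. HN layers by μ_θ (3 steps, strictly decreasing):
  μ^(1)=7; μ^(2)=-6; μ^(3)=-19

((0, 3, 3, 3); (0, 0, 0, 1); (3, 0, 0, 0))


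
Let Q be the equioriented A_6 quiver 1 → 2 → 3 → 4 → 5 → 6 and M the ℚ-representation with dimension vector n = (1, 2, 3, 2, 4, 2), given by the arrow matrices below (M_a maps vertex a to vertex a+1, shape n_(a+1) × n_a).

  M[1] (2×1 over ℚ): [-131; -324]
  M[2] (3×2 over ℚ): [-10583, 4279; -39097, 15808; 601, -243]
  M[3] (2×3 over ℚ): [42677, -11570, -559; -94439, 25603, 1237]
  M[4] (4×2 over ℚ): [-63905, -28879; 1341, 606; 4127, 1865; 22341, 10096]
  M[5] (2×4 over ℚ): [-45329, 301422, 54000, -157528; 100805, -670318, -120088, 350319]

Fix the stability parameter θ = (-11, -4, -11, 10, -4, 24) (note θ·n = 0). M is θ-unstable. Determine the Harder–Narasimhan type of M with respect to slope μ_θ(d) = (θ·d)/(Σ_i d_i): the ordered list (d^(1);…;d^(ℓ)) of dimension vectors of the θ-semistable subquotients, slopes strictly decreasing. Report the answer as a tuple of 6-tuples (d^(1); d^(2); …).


Via rank(M_{q-1}∘⋯∘M_p): M ≅ I[1,6], I[2,3], I[3,6], I[5,5]^2.
μ_θ-semistable layers: μ^(1)=24; μ^(2)=3; μ^(3)=-4; μ^(4)=-15/2; μ^(5)=-11

((0, 0, 0, 0, 0, 2); (0, 0, 0, 2, 2, 0); (0, 0, 0, 0, 2, 0); (0, 2, 2, 0, 0, 0); (1, 0, 1, 0, 0, 0))


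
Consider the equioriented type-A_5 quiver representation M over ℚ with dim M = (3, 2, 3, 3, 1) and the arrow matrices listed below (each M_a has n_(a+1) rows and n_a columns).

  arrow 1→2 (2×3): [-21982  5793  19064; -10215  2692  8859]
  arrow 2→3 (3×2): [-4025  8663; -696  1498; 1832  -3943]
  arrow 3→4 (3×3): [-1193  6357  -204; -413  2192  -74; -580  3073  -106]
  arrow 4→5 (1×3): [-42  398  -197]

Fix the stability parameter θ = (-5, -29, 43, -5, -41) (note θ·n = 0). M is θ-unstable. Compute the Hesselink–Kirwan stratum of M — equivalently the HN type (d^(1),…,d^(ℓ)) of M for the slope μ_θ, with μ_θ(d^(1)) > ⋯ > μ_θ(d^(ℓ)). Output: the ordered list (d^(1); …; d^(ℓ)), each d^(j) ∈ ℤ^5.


Via rank(M_{q-1}∘⋯∘M_p): M ≅ I[1,1], I[1,3], I[1,4], I[3,5], I[4,4].
μ_θ-semistable layers: μ^(1)=43; μ^(2)=19; μ^(3)=-1; μ^(4)=-5; μ^(5)=-17

((0, 0, 1, 0, 0); (0, 0, 1, 1, 0); (0, 0, 1, 1, 1); (1, 0, 0, 1, 0); (2, 2, 0, 0, 0))


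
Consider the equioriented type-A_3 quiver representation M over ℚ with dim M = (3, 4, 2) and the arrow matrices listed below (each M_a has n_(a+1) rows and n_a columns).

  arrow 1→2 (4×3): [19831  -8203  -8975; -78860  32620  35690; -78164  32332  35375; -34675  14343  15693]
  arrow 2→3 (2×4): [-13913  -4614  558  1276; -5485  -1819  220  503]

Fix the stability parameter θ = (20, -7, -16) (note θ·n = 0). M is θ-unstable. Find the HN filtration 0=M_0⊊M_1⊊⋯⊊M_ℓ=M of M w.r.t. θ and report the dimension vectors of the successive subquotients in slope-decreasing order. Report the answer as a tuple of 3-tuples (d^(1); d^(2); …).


Via rank(M_{q-1}∘⋯∘M_p): M ≅ I[1,1], I[1,2], I[1,3], I[2,2], I[2,3].
μ_θ-semistable layers: μ^(1)=20; μ^(2)=13/2; μ^(3)=-1; μ^(4)=-7; μ^(5)=-23/2

((1, 0, 0); (1, 1, 0); (1, 1, 1); (0, 1, 0); (0, 1, 1))


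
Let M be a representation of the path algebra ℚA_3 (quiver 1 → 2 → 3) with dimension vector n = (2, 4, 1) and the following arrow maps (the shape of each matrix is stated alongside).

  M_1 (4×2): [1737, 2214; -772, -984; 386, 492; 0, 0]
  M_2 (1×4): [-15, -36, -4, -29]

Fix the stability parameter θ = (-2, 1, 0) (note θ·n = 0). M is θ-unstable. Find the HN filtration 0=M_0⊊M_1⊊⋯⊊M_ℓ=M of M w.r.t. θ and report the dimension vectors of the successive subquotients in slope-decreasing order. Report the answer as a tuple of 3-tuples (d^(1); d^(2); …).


Interval decomposition of M: I[1,1], I[1,3], I[2,2]^3.
HN type (ℓ=3): μ^(1)=1; μ^(2)=1/2; μ^(3)=-2

((0, 3, 0); (0, 1, 1); (2, 0, 0))


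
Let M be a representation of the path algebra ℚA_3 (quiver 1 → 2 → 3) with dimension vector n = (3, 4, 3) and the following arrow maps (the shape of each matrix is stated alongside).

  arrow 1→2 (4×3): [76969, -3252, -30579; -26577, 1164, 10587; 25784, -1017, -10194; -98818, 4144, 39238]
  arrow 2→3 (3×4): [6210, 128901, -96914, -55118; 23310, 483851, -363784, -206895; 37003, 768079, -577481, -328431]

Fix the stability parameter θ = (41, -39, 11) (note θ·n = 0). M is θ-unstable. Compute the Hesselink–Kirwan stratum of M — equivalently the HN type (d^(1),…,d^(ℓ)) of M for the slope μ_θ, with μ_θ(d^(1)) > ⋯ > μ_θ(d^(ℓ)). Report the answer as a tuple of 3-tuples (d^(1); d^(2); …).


Interval decomposition of M: I[1,1], I[1,3]^2, I[2,2], I[2,3].
HN type (ℓ=4): μ^(1)=41; μ^(2)=11; μ^(3)=1; μ^(4)=-39

((1, 0, 0); (0, 0, 3); (2, 2, 0); (0, 2, 0))


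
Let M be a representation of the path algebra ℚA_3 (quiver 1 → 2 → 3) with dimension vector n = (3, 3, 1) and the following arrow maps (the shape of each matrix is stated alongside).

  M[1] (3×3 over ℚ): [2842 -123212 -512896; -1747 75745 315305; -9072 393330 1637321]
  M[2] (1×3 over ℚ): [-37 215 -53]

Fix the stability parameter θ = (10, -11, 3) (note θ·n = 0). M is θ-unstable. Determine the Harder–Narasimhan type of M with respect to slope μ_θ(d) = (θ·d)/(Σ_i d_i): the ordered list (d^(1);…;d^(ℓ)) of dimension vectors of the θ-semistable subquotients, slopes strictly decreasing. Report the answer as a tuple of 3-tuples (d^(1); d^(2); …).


Interval decomposition of M: I[1,2]^2, I[1,3].
HN type (ℓ=2): μ^(1)=3; μ^(2)=-1/2

((0, 0, 1); (3, 3, 0))


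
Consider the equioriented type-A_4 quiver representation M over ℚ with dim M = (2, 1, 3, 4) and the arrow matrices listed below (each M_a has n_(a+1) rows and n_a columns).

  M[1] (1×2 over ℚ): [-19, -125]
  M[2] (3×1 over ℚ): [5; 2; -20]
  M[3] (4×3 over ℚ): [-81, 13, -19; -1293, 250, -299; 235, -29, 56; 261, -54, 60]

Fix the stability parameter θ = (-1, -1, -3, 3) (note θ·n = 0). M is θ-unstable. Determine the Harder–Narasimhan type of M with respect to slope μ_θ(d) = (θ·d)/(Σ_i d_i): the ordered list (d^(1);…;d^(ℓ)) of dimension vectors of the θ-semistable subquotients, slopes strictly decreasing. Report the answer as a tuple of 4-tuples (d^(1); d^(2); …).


Via rank(M_{q-1}∘⋯∘M_p): M ≅ I[1,1], I[1,4], I[3,4]^2, I[4,4].
μ_θ-semistable layers: μ^(1)=3; μ^(2)=-1; μ^(3)=-5/3; μ^(4)=-3

((0, 0, 0, 4); (1, 0, 0, 0); (1, 1, 1, 0); (0, 0, 2, 0))


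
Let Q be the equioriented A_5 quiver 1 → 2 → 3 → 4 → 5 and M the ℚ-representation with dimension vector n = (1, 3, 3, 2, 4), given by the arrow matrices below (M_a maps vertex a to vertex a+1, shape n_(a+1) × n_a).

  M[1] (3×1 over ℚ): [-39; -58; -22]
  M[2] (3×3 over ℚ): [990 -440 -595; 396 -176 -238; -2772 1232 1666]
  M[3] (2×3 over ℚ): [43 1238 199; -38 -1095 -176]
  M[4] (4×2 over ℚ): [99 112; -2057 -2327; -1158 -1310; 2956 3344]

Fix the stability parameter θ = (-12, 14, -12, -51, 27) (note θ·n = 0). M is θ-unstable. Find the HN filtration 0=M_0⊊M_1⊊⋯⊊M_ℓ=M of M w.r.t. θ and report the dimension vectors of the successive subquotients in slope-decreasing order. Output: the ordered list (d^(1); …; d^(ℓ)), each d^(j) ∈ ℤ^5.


Via rank(M_{q-1}∘⋯∘M_p): M ≅ I[1,2], I[2,2], I[2,5], I[3,3], I[3,5], I[5,5]^2.
μ_θ-semistable layers: μ^(1)=27; μ^(2)=14; μ^(3)=-12; μ^(4)=-49/3; μ^(5)=-63/2

((0, 0, 0, 0, 4); (0, 2, 0, 0, 0); (1, 0, 1, 0, 0); (0, 1, 1, 1, 0); (0, 0, 1, 1, 0))


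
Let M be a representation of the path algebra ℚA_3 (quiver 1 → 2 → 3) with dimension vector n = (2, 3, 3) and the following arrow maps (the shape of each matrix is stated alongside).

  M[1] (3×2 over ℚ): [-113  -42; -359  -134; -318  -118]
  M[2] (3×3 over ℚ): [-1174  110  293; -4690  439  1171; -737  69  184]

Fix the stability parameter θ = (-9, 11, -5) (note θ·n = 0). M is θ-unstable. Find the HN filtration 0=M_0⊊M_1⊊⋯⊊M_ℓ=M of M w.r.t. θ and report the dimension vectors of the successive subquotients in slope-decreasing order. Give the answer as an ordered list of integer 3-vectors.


Barcode: M ≅ I[1,3]^2, I[2,3]. HN layers by μ_θ (2 steps, strictly decreasing):
  μ^(1)=3; μ^(2)=-9

((0, 3, 3); (2, 0, 0))


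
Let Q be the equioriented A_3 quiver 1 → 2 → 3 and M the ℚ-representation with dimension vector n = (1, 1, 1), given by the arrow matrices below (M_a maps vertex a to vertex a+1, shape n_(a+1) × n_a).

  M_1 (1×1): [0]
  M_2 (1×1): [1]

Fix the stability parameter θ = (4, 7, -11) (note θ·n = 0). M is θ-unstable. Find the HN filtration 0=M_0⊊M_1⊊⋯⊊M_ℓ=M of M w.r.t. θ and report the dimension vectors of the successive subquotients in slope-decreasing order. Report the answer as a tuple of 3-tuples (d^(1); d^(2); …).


Via rank(M_{q-1}∘⋯∘M_p): M ≅ I[1,1], I[2,3].
μ_θ-semistable layers: μ^(1)=4; μ^(2)=-2

((1, 0, 0); (0, 1, 1))


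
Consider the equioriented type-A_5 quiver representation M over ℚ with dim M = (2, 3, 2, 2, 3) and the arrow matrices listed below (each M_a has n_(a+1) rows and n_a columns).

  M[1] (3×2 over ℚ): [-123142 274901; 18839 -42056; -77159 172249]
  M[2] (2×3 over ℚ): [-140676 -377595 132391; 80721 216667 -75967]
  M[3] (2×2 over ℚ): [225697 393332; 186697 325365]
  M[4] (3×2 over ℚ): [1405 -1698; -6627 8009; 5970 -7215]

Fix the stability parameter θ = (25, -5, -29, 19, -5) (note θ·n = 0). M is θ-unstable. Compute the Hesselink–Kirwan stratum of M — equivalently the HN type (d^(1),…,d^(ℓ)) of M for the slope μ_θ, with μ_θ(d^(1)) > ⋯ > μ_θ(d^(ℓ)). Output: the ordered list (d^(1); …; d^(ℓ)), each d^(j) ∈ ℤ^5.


Via rank(M_{q-1}∘⋯∘M_p): M ≅ I[1,5]^2, I[2,2], I[5,5].
μ_θ-semistable layers: μ^(1)=7; μ^(2)=-3; μ^(3)=-5

((0, 0, 0, 2, 2); (2, 2, 2, 0, 0); (0, 1, 0, 0, 1))


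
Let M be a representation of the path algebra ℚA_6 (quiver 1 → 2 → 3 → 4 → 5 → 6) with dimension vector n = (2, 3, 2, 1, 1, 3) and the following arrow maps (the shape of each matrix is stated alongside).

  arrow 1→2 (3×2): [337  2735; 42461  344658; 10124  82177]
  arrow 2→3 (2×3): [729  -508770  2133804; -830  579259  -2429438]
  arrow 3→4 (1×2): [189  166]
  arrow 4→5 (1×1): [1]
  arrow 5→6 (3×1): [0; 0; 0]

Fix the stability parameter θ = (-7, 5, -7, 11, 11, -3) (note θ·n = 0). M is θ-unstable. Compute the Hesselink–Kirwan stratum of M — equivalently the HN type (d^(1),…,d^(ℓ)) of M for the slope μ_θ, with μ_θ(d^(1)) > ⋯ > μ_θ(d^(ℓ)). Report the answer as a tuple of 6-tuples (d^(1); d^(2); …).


Interval decomposition of M: I[1,3], I[1,5], I[2,2], I[6,6]^3.
HN type (ℓ=5): μ^(1)=11; μ^(2)=5; μ^(3)=-1; μ^(4)=-3; μ^(5)=-7

((0, 0, 0, 1, 1, 0); (0, 1, 0, 0, 0, 0); (0, 2, 2, 0, 0, 0); (0, 0, 0, 0, 0, 3); (2, 0, 0, 0, 0, 0))


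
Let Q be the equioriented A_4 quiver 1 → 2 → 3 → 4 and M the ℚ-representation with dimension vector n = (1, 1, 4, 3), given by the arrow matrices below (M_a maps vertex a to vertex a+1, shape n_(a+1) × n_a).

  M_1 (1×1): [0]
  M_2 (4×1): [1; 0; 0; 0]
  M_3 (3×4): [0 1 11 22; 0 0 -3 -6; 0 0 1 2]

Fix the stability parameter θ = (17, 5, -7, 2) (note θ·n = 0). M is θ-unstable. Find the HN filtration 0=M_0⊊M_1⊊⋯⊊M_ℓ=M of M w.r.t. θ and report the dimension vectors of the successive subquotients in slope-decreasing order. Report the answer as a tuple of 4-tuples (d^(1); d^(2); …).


Interval decomposition of M: I[1,1], I[2,3], I[3,3], I[3,4]^2, I[4,4].
HN type (ℓ=4): μ^(1)=17; μ^(2)=2; μ^(3)=-1; μ^(4)=-7

((1, 0, 0, 0); (0, 0, 0, 3); (0, 1, 1, 0); (0, 0, 3, 0))


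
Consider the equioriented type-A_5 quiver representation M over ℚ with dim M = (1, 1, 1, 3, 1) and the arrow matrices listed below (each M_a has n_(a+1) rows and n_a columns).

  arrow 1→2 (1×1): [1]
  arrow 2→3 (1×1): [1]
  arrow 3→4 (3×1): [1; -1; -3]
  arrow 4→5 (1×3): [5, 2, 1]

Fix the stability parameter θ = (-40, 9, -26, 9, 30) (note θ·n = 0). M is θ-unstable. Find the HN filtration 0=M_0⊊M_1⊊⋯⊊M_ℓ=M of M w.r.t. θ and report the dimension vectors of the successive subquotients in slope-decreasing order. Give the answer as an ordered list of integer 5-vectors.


Interval decomposition of M: I[1,4], I[4,4], I[4,5].
HN type (ℓ=4): μ^(1)=30; μ^(2)=9; μ^(3)=-17/2; μ^(4)=-40

((0, 0, 0, 0, 1); (0, 0, 0, 3, 0); (0, 1, 1, 0, 0); (1, 0, 0, 0, 0))


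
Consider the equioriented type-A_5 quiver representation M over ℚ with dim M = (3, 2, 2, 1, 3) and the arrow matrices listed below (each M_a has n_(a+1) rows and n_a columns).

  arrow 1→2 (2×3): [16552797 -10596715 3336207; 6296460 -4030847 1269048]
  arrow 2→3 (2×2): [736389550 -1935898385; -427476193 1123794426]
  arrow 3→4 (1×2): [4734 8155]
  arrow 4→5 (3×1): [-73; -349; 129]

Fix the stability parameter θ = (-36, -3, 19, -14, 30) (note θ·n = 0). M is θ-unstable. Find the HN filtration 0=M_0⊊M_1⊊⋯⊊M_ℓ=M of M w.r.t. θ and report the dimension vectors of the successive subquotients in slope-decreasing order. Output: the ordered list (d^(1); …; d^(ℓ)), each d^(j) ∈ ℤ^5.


Barcode: M ≅ I[1,1], I[1,3], I[1,5], I[5,5]^2. HN layers by μ_θ (5 steps, strictly decreasing):
  μ^(1)=30; μ^(2)=19; μ^(3)=5/2; μ^(4)=-3; μ^(5)=-36

((0, 0, 0, 0, 3); (0, 0, 1, 0, 0); (0, 0, 1, 1, 0); (0, 2, 0, 0, 0); (3, 0, 0, 0, 0))


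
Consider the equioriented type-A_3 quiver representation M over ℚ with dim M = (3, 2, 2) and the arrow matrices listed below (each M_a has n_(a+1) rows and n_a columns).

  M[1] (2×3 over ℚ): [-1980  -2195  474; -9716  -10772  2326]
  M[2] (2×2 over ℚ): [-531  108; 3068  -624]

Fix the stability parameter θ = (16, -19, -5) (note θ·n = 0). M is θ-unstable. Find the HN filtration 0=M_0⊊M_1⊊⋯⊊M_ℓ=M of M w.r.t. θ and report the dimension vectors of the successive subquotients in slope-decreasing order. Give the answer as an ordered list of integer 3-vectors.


Barcode: M ≅ I[1,1], I[1,2], I[1,3], I[3,3]. HN layers by μ_θ (4 steps, strictly decreasing):
  μ^(1)=16; μ^(2)=-3/2; μ^(3)=-8/3; μ^(4)=-5

((1, 0, 0); (1, 1, 0); (1, 1, 1); (0, 0, 1))


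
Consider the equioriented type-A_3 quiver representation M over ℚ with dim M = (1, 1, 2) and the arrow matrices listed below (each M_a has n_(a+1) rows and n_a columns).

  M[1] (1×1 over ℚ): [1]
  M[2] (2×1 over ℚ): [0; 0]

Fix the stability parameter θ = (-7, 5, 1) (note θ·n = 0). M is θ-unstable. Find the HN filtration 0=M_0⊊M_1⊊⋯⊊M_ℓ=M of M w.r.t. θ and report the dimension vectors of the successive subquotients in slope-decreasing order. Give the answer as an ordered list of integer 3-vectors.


Barcode: M ≅ I[1,2], I[3,3]^2. HN layers by μ_θ (3 steps, strictly decreasing):
  μ^(1)=5; μ^(2)=1; μ^(3)=-7

((0, 1, 0); (0, 0, 2); (1, 0, 0))


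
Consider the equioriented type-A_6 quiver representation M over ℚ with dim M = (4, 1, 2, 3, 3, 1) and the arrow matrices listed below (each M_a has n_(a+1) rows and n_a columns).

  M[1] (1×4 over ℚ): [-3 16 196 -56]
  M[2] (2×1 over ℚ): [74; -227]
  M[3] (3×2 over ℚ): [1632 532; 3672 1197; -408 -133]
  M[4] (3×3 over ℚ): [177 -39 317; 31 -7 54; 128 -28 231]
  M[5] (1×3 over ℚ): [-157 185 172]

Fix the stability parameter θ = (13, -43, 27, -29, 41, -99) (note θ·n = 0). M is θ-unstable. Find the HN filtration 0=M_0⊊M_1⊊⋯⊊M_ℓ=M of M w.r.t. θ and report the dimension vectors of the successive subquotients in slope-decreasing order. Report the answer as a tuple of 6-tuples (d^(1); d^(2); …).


Barcode: M ≅ I[1,1]^3, I[1,6], I[3,3], I[4,5]^2. HN layers by μ_θ (5 steps, strictly decreasing):
  μ^(1)=41; μ^(2)=27; μ^(3)=13; μ^(4)=-15; μ^(5)=-29

((0, 0, 0, 0, 2, 0); (0, 0, 1, 0, 0, 0); (3, 0, 0, 0, 0, 0); (1, 1, 1, 1, 1, 1); (0, 0, 0, 2, 0, 0))


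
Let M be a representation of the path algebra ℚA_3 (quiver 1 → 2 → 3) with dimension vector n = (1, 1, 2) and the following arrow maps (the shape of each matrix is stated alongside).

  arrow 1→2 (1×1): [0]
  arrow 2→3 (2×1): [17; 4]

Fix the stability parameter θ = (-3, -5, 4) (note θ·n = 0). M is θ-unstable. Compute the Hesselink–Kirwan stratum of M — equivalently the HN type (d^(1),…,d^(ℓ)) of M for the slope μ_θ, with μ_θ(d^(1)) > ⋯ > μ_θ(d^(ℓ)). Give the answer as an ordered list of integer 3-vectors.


Interval decomposition of M: I[1,1], I[2,3], I[3,3].
HN type (ℓ=3): μ^(1)=4; μ^(2)=-3; μ^(3)=-5

((0, 0, 2); (1, 0, 0); (0, 1, 0))


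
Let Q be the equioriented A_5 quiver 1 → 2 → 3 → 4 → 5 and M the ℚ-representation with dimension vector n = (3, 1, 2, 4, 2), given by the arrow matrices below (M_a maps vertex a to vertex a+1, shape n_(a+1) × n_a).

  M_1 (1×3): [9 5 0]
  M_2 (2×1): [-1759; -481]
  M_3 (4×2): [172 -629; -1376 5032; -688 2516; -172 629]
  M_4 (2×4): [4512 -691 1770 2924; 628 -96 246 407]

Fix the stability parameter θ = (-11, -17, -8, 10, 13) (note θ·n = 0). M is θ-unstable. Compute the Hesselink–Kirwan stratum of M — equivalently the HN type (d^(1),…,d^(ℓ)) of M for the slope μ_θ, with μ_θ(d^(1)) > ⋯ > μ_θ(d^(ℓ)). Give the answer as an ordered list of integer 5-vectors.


Interval decomposition of M: I[1,1]^2, I[1,5], I[3,3], I[4,4]^2, I[4,5].
HN type (ℓ=5): μ^(1)=13; μ^(2)=10; μ^(3)=-8; μ^(4)=-11; μ^(5)=-14

((0, 0, 0, 0, 2); (0, 0, 0, 4, 0); (0, 0, 2, 0, 0); (2, 0, 0, 0, 0); (1, 1, 0, 0, 0))


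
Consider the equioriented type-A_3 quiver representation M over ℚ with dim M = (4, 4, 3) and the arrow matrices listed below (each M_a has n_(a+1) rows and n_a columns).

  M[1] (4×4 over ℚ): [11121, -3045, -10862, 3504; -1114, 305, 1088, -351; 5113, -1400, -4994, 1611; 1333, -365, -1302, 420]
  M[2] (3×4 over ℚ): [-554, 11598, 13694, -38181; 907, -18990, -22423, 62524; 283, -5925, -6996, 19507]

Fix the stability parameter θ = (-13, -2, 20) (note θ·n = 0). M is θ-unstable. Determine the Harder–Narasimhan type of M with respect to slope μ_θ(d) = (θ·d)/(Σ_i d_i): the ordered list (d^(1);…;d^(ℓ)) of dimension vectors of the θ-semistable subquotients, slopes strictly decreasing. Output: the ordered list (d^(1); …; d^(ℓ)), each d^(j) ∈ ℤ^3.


Barcode: M ≅ I[1,1]^2, I[1,3]^2, I[2,2], I[2,3]. HN layers by μ_θ (3 steps, strictly decreasing):
  μ^(1)=20; μ^(2)=-2; μ^(3)=-13

((0, 0, 3); (0, 4, 0); (4, 0, 0))


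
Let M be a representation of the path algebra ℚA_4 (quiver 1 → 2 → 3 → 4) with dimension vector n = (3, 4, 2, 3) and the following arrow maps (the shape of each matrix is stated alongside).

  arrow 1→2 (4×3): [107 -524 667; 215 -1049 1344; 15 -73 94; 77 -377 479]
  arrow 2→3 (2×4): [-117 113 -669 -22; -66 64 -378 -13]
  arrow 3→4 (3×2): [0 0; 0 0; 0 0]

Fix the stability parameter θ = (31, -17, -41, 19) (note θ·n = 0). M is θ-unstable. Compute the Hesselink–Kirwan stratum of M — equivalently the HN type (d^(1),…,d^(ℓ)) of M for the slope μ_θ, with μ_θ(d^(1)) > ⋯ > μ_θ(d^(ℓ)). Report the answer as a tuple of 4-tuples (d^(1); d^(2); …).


Interval decomposition of M: I[1,2], I[1,3]^2, I[2,2], I[4,4]^3.
HN type (ℓ=4): μ^(1)=19; μ^(2)=7; μ^(3)=-9; μ^(4)=-17

((0, 0, 0, 3); (1, 1, 0, 0); (2, 2, 2, 0); (0, 1, 0, 0))


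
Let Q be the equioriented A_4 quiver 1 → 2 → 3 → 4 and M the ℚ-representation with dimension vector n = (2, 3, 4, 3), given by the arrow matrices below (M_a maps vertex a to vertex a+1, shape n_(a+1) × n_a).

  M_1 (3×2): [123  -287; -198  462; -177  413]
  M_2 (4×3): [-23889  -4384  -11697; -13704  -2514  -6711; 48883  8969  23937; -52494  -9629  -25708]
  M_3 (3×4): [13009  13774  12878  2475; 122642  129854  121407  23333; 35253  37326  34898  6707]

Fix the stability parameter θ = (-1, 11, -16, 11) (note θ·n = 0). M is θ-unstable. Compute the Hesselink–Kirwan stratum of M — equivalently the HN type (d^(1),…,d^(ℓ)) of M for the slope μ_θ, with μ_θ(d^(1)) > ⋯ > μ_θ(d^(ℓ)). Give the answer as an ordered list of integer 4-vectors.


Via rank(M_{q-1}∘⋯∘M_p): M ≅ I[1,1], I[1,4], I[2,3], I[2,4], I[3,3], I[4,4].
μ_θ-semistable layers: μ^(1)=11; μ^(2)=-1; μ^(3)=-2; μ^(4)=-5/2; μ^(5)=-16

((0, 0, 0, 3); (1, 0, 0, 0); (1, 1, 1, 0); (0, 2, 2, 0); (0, 0, 1, 0))


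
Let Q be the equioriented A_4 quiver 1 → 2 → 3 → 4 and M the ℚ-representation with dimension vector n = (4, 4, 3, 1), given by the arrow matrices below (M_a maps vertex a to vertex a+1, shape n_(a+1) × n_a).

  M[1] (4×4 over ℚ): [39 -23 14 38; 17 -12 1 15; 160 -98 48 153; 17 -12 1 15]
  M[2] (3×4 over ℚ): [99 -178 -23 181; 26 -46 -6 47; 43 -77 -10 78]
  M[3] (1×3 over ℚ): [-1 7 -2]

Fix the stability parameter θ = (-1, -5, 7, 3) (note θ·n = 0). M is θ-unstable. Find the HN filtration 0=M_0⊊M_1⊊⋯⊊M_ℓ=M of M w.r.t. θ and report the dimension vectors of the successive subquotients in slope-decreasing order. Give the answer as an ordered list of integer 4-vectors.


Via rank(M_{q-1}∘⋯∘M_p): M ≅ I[1,1], I[1,3]^2, I[1,4], I[2,2].
μ_θ-semistable layers: μ^(1)=7; μ^(2)=5; μ^(3)=-1; μ^(4)=-3; μ^(5)=-5

((0, 0, 2, 0); (0, 0, 1, 1); (1, 0, 0, 0); (3, 3, 0, 0); (0, 1, 0, 0))


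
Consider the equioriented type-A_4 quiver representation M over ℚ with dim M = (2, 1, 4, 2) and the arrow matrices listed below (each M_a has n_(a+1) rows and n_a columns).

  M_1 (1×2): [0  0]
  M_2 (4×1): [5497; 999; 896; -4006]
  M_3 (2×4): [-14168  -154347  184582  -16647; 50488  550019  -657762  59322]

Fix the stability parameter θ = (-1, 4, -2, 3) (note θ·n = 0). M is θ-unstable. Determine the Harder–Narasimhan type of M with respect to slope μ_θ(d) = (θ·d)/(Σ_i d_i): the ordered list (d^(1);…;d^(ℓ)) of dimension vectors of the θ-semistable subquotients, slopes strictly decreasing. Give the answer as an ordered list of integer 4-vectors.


Barcode: M ≅ I[1,1]^2, I[2,4], I[3,3]^2, I[3,4]. HN layers by μ_θ (4 steps, strictly decreasing):
  μ^(1)=3; μ^(2)=1; μ^(3)=-1; μ^(4)=-2

((0, 0, 0, 2); (0, 1, 1, 0); (2, 0, 0, 0); (0, 0, 3, 0))


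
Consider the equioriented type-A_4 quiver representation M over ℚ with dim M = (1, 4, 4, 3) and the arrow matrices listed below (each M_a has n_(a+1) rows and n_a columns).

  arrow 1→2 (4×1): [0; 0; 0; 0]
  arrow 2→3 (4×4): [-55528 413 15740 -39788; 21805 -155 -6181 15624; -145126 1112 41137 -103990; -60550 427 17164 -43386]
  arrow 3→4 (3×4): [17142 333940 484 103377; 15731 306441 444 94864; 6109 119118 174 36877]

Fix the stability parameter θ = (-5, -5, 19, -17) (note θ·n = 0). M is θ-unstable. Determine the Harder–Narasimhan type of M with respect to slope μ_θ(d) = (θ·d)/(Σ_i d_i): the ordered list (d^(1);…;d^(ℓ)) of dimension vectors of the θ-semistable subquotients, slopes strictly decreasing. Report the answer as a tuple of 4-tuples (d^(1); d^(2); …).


Barcode: M ≅ I[1,1], I[2,3], I[2,4]^3. HN layers by μ_θ (3 steps, strictly decreasing):
  μ^(1)=19; μ^(2)=1; μ^(3)=-5

((0, 0, 1, 0); (0, 0, 3, 3); (1, 4, 0, 0))


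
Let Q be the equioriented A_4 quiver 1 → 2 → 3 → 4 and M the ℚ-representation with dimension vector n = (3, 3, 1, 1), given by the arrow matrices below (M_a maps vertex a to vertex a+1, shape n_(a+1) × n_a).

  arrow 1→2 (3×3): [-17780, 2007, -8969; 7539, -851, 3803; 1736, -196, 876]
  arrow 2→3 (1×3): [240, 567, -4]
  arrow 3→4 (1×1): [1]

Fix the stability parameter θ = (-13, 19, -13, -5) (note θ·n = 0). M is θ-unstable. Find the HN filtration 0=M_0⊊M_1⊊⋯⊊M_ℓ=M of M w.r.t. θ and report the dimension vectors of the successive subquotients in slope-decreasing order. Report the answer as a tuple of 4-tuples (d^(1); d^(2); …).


Via rank(M_{q-1}∘⋯∘M_p): M ≅ I[1,1], I[1,2], I[1,4], I[2,2].
μ_θ-semistable layers: μ^(1)=19; μ^(2)=1/3; μ^(3)=-13

((0, 2, 0, 0); (0, 1, 1, 1); (3, 0, 0, 0))


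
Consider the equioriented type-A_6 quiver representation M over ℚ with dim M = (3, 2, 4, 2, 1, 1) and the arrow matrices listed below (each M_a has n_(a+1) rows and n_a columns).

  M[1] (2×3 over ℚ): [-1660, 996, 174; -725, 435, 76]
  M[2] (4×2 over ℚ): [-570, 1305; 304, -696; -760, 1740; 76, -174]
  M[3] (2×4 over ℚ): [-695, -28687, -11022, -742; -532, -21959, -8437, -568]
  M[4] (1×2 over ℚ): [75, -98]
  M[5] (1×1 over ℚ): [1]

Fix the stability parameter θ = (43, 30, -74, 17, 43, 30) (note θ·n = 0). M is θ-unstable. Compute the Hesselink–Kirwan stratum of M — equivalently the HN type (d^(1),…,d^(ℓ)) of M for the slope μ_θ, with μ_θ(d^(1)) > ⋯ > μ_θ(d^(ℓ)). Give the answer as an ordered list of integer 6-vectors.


Interval decomposition of M: I[1,1], I[1,2], I[1,6], I[3,3]^2, I[3,4].
HN type (ℓ=5): μ^(1)=43; μ^(2)=73/2; μ^(3)=17; μ^(4)=-1/3; μ^(5)=-74

((1, 0, 0, 0, 0, 0); (1, 1, 0, 0, 1, 1); (0, 0, 0, 2, 0, 0); (1, 1, 1, 0, 0, 0); (0, 0, 3, 0, 0, 0))


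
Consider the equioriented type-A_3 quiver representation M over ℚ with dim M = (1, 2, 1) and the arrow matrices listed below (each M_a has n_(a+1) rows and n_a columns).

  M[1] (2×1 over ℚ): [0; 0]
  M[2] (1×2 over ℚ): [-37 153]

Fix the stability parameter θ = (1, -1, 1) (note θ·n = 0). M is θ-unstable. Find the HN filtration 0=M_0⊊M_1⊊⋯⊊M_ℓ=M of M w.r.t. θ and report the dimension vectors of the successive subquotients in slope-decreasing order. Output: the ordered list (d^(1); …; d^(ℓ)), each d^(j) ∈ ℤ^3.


Interval decomposition of M: I[1,1], I[2,2], I[2,3].
HN type (ℓ=2): μ^(1)=1; μ^(2)=-1

((1, 0, 1); (0, 2, 0))


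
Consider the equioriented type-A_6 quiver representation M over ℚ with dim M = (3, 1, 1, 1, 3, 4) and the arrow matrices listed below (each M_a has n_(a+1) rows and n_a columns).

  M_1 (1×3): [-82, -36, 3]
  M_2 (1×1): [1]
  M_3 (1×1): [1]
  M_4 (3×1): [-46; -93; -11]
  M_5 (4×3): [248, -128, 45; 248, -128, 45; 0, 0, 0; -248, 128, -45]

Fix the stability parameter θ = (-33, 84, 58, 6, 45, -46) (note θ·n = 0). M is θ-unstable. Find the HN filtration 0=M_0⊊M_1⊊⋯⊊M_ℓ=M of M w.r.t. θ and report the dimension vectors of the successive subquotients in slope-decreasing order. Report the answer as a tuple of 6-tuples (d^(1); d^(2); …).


Interval decomposition of M: I[1,1]^2, I[1,6], I[5,5]^2, I[6,6]^3.
HN type (ℓ=4): μ^(1)=45; μ^(2)=147/5; μ^(3)=-33; μ^(4)=-46

((0, 0, 0, 0, 2, 0); (0, 1, 1, 1, 1, 1); (3, 0, 0, 0, 0, 0); (0, 0, 0, 0, 0, 3))


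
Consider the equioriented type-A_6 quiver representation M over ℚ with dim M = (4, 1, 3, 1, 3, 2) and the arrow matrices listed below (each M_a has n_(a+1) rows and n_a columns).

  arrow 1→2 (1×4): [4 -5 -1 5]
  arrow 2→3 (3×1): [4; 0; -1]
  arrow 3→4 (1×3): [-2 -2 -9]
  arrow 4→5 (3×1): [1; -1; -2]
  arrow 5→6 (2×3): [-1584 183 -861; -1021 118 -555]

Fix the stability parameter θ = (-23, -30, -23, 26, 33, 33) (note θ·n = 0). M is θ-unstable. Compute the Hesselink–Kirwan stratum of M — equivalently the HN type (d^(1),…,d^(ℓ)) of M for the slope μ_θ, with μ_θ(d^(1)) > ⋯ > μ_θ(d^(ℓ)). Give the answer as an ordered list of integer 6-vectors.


Barcode: M ≅ I[1,1]^3, I[1,6], I[3,3]^2, I[5,5], I[5,6]. HN layers by μ_θ (4 steps, strictly decreasing):
  μ^(1)=33; μ^(2)=26; μ^(3)=-23; μ^(4)=-53/2

((0, 0, 0, 0, 3, 2); (0, 0, 0, 1, 0, 0); (3, 0, 3, 0, 0, 0); (1, 1, 0, 0, 0, 0))


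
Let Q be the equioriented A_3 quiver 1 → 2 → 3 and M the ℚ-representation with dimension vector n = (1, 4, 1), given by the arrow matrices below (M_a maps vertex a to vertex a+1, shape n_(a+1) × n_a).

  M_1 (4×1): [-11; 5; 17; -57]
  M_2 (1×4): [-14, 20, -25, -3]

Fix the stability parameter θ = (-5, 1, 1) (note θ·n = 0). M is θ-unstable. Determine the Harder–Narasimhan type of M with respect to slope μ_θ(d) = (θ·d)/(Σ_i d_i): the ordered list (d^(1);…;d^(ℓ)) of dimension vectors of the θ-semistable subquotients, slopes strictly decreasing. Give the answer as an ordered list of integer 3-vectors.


Barcode: M ≅ I[1,2], I[2,2]^2, I[2,3]. HN layers by μ_θ (2 steps, strictly decreasing):
  μ^(1)=1; μ^(2)=-5

((0, 4, 1); (1, 0, 0))


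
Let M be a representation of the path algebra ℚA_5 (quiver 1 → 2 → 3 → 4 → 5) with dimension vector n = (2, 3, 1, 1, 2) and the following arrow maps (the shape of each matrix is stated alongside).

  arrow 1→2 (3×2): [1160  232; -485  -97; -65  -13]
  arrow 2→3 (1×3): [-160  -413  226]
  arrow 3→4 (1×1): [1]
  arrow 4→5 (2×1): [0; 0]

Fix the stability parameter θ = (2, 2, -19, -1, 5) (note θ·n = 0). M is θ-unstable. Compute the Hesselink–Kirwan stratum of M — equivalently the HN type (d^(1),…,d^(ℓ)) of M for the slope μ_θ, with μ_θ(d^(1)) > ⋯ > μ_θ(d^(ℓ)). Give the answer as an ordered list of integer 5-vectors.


Barcode: M ≅ I[1,1], I[1,4], I[2,2]^2, I[5,5]^2. HN layers by μ_θ (4 steps, strictly decreasing):
  μ^(1)=5; μ^(2)=2; μ^(3)=-1; μ^(4)=-5

((0, 0, 0, 0, 2); (1, 2, 0, 0, 0); (0, 0, 0, 1, 0); (1, 1, 1, 0, 0))


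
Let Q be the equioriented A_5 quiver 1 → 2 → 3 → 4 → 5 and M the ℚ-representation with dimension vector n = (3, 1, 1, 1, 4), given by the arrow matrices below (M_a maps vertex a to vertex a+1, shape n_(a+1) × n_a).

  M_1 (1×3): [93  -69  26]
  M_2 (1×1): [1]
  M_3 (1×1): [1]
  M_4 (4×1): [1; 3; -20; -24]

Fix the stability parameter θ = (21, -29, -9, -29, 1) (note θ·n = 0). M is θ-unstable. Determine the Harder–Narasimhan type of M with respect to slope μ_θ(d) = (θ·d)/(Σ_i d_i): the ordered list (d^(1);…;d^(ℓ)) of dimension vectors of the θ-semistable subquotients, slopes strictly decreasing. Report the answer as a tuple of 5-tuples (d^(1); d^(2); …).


Barcode: M ≅ I[1,1]^2, I[1,5], I[5,5]^3. HN layers by μ_θ (3 steps, strictly decreasing):
  μ^(1)=21; μ^(2)=1; μ^(3)=-23/2

((2, 0, 0, 0, 0); (0, 0, 0, 0, 4); (1, 1, 1, 1, 0))


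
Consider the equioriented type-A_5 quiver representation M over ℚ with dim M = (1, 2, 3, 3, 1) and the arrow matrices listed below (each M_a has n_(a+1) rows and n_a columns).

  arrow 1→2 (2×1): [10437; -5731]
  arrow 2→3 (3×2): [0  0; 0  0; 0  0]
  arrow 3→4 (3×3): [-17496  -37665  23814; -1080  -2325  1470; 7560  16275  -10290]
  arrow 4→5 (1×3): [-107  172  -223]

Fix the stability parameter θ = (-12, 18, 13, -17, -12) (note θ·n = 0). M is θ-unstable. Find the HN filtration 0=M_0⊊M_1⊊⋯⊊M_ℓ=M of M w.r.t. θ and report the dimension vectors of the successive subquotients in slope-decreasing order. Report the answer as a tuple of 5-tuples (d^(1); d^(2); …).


Barcode: M ≅ I[1,2], I[2,2], I[3,3]^2, I[3,5], I[4,4]^2. HN layers by μ_θ (5 steps, strictly decreasing):
  μ^(1)=18; μ^(2)=13; μ^(3)=-16/3; μ^(4)=-12; μ^(5)=-17

((0, 2, 0, 0, 0); (0, 0, 2, 0, 0); (0, 0, 1, 1, 1); (1, 0, 0, 0, 0); (0, 0, 0, 2, 0))


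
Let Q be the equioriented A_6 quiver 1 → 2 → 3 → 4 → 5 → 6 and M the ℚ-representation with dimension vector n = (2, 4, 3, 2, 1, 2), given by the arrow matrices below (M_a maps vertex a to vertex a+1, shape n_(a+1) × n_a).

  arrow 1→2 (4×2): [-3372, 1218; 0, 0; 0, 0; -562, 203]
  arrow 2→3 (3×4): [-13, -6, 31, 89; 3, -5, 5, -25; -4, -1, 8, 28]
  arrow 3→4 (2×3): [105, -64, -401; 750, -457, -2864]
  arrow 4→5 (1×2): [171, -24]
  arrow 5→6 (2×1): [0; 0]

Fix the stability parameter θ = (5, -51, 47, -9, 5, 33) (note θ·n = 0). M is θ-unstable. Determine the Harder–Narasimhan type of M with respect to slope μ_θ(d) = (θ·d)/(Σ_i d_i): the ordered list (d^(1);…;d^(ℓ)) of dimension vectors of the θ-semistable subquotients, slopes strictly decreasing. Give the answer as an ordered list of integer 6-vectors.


Interval decomposition of M: I[1,1], I[1,5], I[2,2], I[2,3], I[2,4], I[6,6]^2.
HN type (ℓ=7): μ^(1)=47; μ^(2)=33; μ^(3)=19; μ^(4)=43/3; μ^(5)=5; μ^(6)=-23; μ^(7)=-51

((0, 0, 1, 0, 0, 0); (0, 0, 0, 0, 0, 2); (0, 0, 1, 1, 0, 0); (0, 0, 1, 1, 1, 0); (1, 0, 0, 0, 0, 0); (1, 1, 0, 0, 0, 0); (0, 3, 0, 0, 0, 0))


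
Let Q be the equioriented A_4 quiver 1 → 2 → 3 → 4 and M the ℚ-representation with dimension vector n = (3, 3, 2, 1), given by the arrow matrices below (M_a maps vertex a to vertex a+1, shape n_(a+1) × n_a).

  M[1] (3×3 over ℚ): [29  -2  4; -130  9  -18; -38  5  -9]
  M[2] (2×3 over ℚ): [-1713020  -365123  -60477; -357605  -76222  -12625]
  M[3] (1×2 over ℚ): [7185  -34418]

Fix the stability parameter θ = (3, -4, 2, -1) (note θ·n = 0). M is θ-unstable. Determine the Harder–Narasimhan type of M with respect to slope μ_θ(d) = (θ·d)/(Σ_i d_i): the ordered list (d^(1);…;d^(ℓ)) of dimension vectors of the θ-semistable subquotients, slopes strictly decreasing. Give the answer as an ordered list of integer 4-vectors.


Barcode: M ≅ I[1,2], I[1,3], I[1,4]. HN layers by μ_θ (3 steps, strictly decreasing):
  μ^(1)=2; μ^(2)=1/2; μ^(3)=-1/2

((0, 0, 1, 0); (0, 0, 1, 1); (3, 3, 0, 0))


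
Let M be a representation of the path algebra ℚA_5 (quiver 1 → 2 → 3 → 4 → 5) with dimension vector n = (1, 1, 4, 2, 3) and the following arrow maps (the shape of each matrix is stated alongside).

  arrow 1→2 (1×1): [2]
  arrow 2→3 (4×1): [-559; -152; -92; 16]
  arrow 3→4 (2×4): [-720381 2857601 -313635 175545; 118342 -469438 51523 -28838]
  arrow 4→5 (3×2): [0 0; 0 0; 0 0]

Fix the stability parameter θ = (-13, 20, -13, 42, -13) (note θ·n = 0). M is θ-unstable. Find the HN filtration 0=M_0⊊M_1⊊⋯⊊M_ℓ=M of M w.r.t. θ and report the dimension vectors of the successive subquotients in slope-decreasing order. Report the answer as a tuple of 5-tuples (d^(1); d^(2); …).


Barcode: M ≅ I[1,4], I[3,3]^2, I[3,4], I[5,5]^3. HN layers by μ_θ (3 steps, strictly decreasing):
  μ^(1)=42; μ^(2)=7/2; μ^(3)=-13

((0, 0, 0, 2, 0); (0, 1, 1, 0, 0); (1, 0, 3, 0, 3))


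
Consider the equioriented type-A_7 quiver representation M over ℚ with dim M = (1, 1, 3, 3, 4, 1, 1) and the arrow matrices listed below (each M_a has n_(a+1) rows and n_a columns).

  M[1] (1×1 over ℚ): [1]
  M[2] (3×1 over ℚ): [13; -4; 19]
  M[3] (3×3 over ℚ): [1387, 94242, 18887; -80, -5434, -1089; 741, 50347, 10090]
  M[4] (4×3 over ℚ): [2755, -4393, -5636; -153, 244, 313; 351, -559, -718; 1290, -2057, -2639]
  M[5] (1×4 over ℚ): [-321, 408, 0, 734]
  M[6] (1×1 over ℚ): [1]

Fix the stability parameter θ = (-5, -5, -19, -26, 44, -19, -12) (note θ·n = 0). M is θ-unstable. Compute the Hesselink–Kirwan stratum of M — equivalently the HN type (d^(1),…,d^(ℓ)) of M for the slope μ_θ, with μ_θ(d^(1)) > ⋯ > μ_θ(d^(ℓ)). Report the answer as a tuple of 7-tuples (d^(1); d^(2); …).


Interval decomposition of M: I[1,7], I[3,4], I[3,5], I[5,5]^2.
HN type (ℓ=4): μ^(1)=44; μ^(2)=13/3; μ^(3)=-55/4; μ^(4)=-45/2

((0, 0, 0, 0, 3, 0, 0); (0, 0, 0, 0, 1, 1, 1); (1, 1, 1, 1, 0, 0, 0); (0, 0, 2, 2, 0, 0, 0))


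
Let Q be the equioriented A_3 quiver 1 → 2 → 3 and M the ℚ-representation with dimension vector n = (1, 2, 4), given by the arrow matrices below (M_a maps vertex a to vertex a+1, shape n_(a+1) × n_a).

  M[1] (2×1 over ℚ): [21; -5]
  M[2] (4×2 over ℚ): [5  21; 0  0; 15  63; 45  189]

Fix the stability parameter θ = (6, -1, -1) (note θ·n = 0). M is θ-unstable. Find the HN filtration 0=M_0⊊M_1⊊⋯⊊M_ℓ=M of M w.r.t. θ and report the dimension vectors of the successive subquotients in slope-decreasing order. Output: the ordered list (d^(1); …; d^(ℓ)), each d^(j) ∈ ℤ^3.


Interval decomposition of M: I[1,2], I[2,3], I[3,3]^3.
HN type (ℓ=2): μ^(1)=5/2; μ^(2)=-1

((1, 1, 0); (0, 1, 4))


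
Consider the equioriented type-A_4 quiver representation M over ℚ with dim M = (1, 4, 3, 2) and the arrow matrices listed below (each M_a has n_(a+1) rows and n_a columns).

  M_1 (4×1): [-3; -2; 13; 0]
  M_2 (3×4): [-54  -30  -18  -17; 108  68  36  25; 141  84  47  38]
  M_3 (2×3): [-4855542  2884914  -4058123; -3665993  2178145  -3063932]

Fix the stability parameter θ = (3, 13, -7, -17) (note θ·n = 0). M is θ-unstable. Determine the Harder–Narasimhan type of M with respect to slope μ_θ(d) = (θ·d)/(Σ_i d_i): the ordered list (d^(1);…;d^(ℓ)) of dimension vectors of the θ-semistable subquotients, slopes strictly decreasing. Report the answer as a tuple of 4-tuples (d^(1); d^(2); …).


Via rank(M_{q-1}∘⋯∘M_p): M ≅ I[1,4], I[2,2], I[2,3], I[2,4].
μ_θ-semistable layers: μ^(1)=13; μ^(2)=3; μ^(3)=-2; μ^(4)=-11/3

((0, 1, 0, 0); (0, 1, 1, 0); (1, 1, 1, 1); (0, 1, 1, 1))


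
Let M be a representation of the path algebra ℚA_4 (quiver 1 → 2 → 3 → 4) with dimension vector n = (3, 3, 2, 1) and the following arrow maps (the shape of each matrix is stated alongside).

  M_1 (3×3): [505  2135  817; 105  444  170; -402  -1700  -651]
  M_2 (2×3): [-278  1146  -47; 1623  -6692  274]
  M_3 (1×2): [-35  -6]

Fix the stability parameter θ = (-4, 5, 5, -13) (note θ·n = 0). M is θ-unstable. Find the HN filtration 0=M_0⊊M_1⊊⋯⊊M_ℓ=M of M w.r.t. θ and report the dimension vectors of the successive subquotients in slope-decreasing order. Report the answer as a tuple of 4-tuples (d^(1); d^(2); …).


Via rank(M_{q-1}∘⋯∘M_p): M ≅ I[1,2], I[1,3], I[1,4].
μ_θ-semistable layers: μ^(1)=5; μ^(2)=-1; μ^(3)=-4

((0, 2, 1, 0); (0, 1, 1, 1); (3, 0, 0, 0))
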